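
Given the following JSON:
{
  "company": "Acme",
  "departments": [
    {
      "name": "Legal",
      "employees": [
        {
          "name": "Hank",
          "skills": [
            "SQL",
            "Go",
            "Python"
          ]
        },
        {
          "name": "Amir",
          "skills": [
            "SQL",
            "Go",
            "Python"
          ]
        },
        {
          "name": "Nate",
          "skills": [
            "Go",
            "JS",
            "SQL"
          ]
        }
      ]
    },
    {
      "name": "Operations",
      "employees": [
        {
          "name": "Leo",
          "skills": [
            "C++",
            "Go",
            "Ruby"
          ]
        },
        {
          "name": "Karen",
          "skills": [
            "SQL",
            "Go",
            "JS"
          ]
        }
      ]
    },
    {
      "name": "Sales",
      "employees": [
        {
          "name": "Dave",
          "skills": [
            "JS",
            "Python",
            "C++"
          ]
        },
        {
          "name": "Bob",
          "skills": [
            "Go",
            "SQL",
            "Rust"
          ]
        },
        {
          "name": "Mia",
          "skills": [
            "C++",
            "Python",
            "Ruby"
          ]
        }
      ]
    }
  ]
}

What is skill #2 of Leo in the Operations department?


Path: departments[1].employees[0].skills[1]
Value: Go

ANSWER: Go


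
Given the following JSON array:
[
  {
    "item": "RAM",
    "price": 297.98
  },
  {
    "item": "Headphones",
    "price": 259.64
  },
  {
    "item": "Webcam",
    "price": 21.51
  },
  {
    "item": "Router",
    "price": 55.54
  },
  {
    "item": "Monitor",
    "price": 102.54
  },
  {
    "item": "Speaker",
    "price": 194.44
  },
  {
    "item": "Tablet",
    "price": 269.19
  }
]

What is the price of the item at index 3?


Array index 3 -> Router
price = 55.54

ANSWER: 55.54


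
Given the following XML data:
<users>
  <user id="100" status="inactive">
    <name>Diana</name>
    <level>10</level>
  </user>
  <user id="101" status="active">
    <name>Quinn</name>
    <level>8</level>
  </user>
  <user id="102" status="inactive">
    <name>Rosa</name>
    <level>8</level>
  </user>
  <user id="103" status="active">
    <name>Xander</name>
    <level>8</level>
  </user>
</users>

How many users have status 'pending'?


Counting users with status='pending':
Count: 0

ANSWER: 0


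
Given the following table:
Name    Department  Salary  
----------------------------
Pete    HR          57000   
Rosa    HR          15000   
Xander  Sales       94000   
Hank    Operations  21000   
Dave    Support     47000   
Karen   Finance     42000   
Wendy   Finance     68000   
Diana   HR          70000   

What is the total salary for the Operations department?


Operations department members:
  Hank: 21000
Total = 21000 = 21000

ANSWER: 21000


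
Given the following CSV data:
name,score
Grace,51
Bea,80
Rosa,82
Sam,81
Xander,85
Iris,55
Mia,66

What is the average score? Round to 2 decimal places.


Scores: 51, 80, 82, 81, 85, 55, 66
Sum = 500
Count = 7
Average = 500 / 7 = 71.43

ANSWER: 71.43


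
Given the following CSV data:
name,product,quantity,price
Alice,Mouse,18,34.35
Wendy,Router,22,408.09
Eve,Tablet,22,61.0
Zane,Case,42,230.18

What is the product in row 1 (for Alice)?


Row 1: Alice
Column 'product' = Mouse

ANSWER: Mouse


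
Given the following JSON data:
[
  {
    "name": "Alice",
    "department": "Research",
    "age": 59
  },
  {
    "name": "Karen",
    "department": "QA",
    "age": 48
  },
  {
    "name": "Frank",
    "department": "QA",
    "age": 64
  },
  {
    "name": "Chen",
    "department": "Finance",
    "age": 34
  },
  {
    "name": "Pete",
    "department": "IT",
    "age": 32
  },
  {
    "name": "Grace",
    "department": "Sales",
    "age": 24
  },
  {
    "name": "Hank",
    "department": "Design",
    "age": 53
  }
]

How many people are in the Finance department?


Scanning records for department = Finance
  Record 3: Chen
Count: 1

ANSWER: 1


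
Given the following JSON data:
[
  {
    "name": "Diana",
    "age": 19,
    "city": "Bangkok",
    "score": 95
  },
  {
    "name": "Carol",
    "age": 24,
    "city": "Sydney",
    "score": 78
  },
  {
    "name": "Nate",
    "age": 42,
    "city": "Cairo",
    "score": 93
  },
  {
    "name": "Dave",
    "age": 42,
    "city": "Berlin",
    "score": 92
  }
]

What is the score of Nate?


Looking up record where name = Nate
Record index: 2
Field 'score' = 93

ANSWER: 93


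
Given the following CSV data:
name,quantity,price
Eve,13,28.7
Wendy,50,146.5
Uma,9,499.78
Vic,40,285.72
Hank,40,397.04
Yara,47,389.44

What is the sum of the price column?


Values in 'price' column:
  Row 1: 28.7
  Row 2: 146.5
  Row 3: 499.78
  Row 4: 285.72
  Row 5: 397.04
  Row 6: 389.44
Sum = 28.7 + 146.5 + 499.78 + 285.72 + 397.04 + 389.44 = 1747.18

ANSWER: 1747.18


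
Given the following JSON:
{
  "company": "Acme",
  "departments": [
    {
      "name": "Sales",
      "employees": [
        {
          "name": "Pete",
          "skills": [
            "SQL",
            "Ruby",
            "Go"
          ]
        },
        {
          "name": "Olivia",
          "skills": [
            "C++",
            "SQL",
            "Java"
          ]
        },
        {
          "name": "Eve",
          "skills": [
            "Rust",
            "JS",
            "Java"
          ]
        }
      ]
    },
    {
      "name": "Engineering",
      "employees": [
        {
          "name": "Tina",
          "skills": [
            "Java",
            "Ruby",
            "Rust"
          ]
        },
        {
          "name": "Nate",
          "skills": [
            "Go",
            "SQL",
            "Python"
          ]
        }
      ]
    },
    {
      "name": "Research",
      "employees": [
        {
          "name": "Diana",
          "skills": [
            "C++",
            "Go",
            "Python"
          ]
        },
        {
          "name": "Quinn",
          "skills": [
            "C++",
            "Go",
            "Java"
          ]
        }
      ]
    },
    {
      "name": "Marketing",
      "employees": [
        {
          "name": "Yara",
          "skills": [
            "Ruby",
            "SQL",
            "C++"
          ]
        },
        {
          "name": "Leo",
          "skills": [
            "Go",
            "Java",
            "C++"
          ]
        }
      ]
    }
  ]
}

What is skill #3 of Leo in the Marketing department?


Path: departments[3].employees[1].skills[2]
Value: C++

ANSWER: C++


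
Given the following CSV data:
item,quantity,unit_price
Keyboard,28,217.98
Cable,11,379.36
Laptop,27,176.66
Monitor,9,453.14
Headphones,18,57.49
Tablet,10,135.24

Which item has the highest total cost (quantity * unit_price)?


Computing row totals:
  Keyboard: 6103.44
  Cable: 4172.96
  Laptop: 4769.82
  Monitor: 4078.26
  Headphones: 1034.82
  Tablet: 1352.4
Maximum: Keyboard (6103.44)

ANSWER: Keyboard


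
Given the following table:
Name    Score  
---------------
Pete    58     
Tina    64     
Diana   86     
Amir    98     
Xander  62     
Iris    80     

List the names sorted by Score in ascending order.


Sorting by Score (ascending):
  Pete: 58
  Xander: 62
  Tina: 64
  Iris: 80
  Diana: 86
  Amir: 98


ANSWER: Pete, Xander, Tina, Iris, Diana, Amir


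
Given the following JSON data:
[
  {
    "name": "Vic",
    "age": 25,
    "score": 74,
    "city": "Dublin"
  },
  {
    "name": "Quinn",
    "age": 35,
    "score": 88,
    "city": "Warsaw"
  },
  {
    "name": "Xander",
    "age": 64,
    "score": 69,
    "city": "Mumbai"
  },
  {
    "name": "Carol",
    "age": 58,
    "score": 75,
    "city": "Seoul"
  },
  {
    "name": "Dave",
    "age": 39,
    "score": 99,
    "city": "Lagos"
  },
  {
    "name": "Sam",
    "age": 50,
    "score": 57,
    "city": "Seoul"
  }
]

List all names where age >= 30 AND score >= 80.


Checking both conditions:
  Vic (age=25, score=74) -> no
  Quinn (age=35, score=88) -> YES
  Xander (age=64, score=69) -> no
  Carol (age=58, score=75) -> no
  Dave (age=39, score=99) -> YES
  Sam (age=50, score=57) -> no


ANSWER: Quinn, Dave


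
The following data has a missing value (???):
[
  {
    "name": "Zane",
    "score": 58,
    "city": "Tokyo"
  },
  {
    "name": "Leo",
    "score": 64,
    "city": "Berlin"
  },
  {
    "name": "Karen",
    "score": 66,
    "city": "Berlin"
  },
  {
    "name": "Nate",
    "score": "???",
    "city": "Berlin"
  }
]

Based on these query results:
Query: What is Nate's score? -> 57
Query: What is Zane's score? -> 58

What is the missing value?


The missing value is Nate's score
From query: Nate's score = 57

ANSWER: 57


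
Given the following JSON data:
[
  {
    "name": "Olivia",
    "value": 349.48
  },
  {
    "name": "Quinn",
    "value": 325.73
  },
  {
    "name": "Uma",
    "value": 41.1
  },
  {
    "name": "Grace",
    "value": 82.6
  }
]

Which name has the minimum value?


Comparing values:
  Olivia: 349.48
  Quinn: 325.73
  Uma: 41.1
  Grace: 82.6
Minimum: Uma (41.1)

ANSWER: Uma


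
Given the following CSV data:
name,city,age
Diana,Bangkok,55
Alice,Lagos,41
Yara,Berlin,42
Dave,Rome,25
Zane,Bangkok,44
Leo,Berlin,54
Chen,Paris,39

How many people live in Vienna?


Scanning city column for 'Vienna':
Total matches: 0

ANSWER: 0


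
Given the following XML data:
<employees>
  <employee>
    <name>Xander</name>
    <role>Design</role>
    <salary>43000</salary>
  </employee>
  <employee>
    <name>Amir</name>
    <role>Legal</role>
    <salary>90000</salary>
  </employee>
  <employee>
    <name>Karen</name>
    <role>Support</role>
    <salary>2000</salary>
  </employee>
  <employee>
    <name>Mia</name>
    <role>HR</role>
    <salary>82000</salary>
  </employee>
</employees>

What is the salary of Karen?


Searching for <employee> with <name>Karen</name>
Found at position 3
<salary>2000</salary>

ANSWER: 2000


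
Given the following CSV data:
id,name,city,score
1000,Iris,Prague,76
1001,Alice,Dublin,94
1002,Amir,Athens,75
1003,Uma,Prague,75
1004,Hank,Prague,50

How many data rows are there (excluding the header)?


Counting rows (excluding header):
Header: id,name,city,score
Data rows: 5

ANSWER: 5


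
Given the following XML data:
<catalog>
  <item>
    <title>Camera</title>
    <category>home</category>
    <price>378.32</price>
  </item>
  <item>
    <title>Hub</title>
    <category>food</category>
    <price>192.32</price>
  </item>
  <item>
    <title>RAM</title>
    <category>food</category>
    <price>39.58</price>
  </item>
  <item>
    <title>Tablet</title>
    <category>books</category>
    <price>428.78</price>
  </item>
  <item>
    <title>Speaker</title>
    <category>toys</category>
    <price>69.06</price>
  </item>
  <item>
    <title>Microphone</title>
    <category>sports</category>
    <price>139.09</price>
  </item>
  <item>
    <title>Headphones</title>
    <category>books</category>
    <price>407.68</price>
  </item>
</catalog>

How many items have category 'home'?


Scanning <item> elements for <category>home</category>:
  Item 1: Camera -> MATCH
Count: 1

ANSWER: 1


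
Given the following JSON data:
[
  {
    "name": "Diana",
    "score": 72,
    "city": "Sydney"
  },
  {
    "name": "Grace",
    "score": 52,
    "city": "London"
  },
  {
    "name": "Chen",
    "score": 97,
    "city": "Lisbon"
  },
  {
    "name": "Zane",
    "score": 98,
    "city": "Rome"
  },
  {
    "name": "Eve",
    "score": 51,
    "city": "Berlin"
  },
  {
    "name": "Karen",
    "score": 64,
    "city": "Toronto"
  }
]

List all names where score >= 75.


Filtering records where score >= 75:
  Diana (score=72) -> no
  Grace (score=52) -> no
  Chen (score=97) -> YES
  Zane (score=98) -> YES
  Eve (score=51) -> no
  Karen (score=64) -> no


ANSWER: Chen, Zane


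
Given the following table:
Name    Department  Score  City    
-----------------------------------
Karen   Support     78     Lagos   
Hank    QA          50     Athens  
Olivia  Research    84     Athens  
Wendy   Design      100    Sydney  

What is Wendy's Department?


Row 4: Wendy
Department = Design

ANSWER: Design


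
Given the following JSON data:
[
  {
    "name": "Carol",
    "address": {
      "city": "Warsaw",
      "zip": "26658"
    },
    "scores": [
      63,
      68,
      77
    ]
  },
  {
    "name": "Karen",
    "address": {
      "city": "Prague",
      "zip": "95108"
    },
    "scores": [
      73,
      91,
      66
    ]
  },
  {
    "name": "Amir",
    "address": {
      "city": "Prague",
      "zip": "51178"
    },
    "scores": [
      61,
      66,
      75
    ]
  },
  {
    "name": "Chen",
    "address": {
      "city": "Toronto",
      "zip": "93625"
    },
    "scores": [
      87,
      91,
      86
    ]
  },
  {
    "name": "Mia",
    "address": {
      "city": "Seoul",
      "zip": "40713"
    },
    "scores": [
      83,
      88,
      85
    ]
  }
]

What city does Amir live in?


Path: records[2].address.city
Value: Prague

ANSWER: Prague


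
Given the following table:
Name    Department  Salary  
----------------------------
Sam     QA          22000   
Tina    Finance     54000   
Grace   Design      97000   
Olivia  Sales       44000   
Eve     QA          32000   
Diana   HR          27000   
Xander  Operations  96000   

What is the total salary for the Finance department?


Finance department members:
  Tina: 54000
Total = 54000 = 54000

ANSWER: 54000


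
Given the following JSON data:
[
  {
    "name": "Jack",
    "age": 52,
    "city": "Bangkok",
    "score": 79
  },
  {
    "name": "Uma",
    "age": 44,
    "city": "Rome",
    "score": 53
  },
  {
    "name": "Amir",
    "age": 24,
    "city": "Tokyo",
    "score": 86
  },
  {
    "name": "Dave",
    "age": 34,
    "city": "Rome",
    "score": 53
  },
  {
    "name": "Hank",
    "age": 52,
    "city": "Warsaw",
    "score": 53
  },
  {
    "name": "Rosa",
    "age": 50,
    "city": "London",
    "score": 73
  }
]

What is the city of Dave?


Looking up record where name = Dave
Record index: 3
Field 'city' = Rome

ANSWER: Rome


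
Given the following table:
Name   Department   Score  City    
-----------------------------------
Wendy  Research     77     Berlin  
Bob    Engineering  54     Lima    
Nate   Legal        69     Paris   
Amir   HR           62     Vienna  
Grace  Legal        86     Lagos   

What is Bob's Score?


Row 2: Bob
Score = 54

ANSWER: 54


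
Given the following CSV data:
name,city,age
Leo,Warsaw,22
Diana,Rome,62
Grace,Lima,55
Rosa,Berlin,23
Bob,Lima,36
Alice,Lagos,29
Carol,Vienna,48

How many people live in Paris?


Scanning city column for 'Paris':
Total matches: 0

ANSWER: 0


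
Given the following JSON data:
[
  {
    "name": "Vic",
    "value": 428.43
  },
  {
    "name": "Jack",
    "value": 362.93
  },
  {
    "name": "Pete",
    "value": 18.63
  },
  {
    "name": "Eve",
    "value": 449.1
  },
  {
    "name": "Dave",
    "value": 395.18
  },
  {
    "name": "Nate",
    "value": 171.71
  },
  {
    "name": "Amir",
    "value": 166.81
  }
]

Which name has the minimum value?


Comparing values:
  Vic: 428.43
  Jack: 362.93
  Pete: 18.63
  Eve: 449.1
  Dave: 395.18
  Nate: 171.71
  Amir: 166.81
Minimum: Pete (18.63)

ANSWER: Pete


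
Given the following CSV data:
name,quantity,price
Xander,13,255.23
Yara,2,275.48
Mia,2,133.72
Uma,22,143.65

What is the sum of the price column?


Values in 'price' column:
  Row 1: 255.23
  Row 2: 275.48
  Row 3: 133.72
  Row 4: 143.65
Sum = 255.23 + 275.48 + 133.72 + 143.65 = 808.08

ANSWER: 808.08


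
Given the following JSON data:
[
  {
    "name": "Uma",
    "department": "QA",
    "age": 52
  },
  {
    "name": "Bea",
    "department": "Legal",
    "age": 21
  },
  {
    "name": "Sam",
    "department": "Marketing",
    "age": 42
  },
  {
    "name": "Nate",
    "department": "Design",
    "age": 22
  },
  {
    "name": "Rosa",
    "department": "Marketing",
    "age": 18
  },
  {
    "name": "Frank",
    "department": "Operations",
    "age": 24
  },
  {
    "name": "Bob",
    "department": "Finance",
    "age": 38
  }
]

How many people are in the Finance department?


Scanning records for department = Finance
  Record 6: Bob
Count: 1

ANSWER: 1


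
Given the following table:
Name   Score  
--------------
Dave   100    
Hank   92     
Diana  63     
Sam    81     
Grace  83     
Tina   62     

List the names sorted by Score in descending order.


Sorting by Score (descending):
  Dave: 100
  Hank: 92
  Grace: 83
  Sam: 81
  Diana: 63
  Tina: 62


ANSWER: Dave, Hank, Grace, Sam, Diana, Tina


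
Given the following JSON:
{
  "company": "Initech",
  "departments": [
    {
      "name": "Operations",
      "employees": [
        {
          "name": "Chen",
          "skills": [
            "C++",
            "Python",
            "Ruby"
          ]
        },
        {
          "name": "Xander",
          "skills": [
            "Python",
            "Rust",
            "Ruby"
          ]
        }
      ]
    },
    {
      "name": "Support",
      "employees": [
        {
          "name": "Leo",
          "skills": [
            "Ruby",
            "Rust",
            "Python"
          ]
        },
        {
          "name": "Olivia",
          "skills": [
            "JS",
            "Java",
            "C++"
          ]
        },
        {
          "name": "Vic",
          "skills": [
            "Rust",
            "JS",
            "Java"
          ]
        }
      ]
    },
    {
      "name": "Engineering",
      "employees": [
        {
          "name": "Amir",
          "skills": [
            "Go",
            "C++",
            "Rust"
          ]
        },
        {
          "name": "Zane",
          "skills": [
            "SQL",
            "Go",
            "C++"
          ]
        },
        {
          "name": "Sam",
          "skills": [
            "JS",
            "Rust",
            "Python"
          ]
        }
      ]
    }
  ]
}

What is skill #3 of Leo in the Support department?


Path: departments[1].employees[0].skills[2]
Value: Python

ANSWER: Python


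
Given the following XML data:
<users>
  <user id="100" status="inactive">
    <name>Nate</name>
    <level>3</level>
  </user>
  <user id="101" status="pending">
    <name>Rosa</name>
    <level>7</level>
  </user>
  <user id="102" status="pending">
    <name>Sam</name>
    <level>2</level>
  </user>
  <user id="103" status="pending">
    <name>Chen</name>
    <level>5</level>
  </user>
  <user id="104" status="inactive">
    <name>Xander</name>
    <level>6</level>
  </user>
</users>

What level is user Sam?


Finding user: Sam
<level>2</level>

ANSWER: 2


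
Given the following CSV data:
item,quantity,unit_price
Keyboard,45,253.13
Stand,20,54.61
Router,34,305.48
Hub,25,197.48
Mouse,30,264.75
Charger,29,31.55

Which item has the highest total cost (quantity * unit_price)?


Computing row totals:
  Keyboard: 11390.85
  Stand: 1092.2
  Router: 10386.32
  Hub: 4937.0
  Mouse: 7942.5
  Charger: 914.95
Maximum: Keyboard (11390.85)

ANSWER: Keyboard


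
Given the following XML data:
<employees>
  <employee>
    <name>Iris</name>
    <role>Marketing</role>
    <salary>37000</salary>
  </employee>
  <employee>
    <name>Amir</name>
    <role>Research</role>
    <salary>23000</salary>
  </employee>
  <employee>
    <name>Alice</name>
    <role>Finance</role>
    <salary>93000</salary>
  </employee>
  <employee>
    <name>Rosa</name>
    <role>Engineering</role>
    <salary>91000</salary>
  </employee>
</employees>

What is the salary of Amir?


Searching for <employee> with <name>Amir</name>
Found at position 2
<salary>23000</salary>

ANSWER: 23000


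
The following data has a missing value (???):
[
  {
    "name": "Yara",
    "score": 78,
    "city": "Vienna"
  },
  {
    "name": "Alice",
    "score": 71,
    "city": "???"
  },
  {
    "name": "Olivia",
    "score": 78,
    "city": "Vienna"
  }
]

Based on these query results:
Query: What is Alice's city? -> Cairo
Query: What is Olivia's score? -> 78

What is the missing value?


The missing value is Alice's city
From query: Alice's city = Cairo

ANSWER: Cairo


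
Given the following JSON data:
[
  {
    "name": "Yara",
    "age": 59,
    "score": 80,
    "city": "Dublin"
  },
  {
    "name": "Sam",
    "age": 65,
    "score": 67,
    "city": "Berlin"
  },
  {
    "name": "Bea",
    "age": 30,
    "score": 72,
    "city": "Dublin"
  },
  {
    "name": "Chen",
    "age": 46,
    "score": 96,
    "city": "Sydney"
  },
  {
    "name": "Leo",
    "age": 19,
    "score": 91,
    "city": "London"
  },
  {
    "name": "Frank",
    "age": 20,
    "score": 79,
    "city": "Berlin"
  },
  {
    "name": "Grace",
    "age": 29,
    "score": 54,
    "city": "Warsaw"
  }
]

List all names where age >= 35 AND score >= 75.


Checking both conditions:
  Yara (age=59, score=80) -> YES
  Sam (age=65, score=67) -> no
  Bea (age=30, score=72) -> no
  Chen (age=46, score=96) -> YES
  Leo (age=19, score=91) -> no
  Frank (age=20, score=79) -> no
  Grace (age=29, score=54) -> no


ANSWER: Yara, Chen


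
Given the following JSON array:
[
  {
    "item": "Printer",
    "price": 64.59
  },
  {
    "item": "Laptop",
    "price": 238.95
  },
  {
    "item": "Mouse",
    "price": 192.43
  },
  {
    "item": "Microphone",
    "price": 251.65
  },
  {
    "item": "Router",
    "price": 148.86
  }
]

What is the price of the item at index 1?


Array index 1 -> Laptop
price = 238.95

ANSWER: 238.95


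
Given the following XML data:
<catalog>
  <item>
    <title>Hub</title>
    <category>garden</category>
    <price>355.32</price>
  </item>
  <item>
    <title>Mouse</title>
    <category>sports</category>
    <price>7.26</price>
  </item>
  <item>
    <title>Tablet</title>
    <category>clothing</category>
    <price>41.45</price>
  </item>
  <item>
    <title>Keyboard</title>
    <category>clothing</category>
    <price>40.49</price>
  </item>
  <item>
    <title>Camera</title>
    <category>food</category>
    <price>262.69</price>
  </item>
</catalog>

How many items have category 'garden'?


Scanning <item> elements for <category>garden</category>:
  Item 1: Hub -> MATCH
Count: 1

ANSWER: 1


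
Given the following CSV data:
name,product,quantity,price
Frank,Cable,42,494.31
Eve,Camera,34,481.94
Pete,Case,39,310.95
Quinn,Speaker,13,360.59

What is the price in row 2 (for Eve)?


Row 2: Eve
Column 'price' = 481.94

ANSWER: 481.94


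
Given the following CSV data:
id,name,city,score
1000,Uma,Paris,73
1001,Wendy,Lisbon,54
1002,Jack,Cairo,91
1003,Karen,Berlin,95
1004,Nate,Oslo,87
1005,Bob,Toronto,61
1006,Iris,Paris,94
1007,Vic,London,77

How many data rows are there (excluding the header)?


Counting rows (excluding header):
Header: id,name,city,score
Data rows: 8

ANSWER: 8


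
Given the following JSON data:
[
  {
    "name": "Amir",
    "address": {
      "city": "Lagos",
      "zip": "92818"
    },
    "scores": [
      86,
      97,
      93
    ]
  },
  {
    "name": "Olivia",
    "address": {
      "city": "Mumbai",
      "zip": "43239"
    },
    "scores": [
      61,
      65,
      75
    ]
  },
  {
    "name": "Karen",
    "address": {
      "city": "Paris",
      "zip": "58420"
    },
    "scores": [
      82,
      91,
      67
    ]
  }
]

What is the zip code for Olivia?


Path: records[1].address.zip
Value: 43239

ANSWER: 43239


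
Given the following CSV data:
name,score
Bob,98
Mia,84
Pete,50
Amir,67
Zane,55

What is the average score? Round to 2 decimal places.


Scores: 98, 84, 50, 67, 55
Sum = 354
Count = 5
Average = 354 / 5 = 70.80

ANSWER: 70.80


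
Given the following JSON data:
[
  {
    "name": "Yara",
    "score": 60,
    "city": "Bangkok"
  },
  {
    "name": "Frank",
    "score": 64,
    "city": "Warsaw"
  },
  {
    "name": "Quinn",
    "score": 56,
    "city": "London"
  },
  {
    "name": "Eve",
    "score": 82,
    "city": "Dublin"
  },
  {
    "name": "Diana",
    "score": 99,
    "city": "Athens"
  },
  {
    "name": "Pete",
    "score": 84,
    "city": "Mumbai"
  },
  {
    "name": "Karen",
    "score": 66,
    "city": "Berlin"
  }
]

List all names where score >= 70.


Filtering records where score >= 70:
  Yara (score=60) -> no
  Frank (score=64) -> no
  Quinn (score=56) -> no
  Eve (score=82) -> YES
  Diana (score=99) -> YES
  Pete (score=84) -> YES
  Karen (score=66) -> no


ANSWER: Eve, Diana, Pete


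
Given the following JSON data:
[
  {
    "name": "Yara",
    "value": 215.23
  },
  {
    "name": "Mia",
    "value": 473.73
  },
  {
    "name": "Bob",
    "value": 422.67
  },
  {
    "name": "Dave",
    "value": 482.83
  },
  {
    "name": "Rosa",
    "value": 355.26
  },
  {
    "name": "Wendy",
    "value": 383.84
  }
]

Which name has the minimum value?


Comparing values:
  Yara: 215.23
  Mia: 473.73
  Bob: 422.67
  Dave: 482.83
  Rosa: 355.26
  Wendy: 383.84
Minimum: Yara (215.23)

ANSWER: Yara


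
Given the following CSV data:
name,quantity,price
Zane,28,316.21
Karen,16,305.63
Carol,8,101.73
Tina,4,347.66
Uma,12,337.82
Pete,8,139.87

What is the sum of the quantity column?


Values in 'quantity' column:
  Row 1: 28
  Row 2: 16
  Row 3: 8
  Row 4: 4
  Row 5: 12
  Row 6: 8
Sum = 28 + 16 + 8 + 4 + 12 + 8 = 76

ANSWER: 76


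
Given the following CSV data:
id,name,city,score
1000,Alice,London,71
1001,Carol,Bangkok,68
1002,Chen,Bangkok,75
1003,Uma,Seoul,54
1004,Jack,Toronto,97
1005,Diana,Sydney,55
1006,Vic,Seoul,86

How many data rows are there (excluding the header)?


Counting rows (excluding header):
Header: id,name,city,score
Data rows: 7

ANSWER: 7


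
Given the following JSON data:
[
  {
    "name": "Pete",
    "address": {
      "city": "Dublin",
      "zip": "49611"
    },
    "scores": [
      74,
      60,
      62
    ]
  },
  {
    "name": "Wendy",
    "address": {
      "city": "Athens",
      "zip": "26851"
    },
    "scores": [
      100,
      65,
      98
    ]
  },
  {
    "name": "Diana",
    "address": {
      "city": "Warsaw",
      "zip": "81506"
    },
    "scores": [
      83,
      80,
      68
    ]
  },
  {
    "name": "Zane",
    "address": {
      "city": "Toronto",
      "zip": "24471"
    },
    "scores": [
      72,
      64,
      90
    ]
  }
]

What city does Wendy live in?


Path: records[1].address.city
Value: Athens

ANSWER: Athens


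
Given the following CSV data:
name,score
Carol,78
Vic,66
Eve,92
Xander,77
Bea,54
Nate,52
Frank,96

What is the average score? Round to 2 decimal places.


Scores: 78, 66, 92, 77, 54, 52, 96
Sum = 515
Count = 7
Average = 515 / 7 = 73.57

ANSWER: 73.57


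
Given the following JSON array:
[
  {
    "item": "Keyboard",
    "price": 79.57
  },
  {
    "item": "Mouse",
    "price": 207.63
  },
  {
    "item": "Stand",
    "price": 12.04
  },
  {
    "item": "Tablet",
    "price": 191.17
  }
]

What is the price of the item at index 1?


Array index 1 -> Mouse
price = 207.63

ANSWER: 207.63


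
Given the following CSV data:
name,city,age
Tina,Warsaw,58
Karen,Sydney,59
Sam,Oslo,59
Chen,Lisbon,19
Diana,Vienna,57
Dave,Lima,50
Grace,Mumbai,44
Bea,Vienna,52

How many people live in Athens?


Scanning city column for 'Athens':
Total matches: 0

ANSWER: 0


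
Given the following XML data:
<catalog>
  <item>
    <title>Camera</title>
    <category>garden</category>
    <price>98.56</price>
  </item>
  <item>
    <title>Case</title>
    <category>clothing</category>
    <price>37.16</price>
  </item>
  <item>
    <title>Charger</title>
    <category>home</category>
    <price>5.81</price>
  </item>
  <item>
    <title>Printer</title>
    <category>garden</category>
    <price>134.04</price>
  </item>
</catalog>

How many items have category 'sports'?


Scanning <item> elements for <category>sports</category>:
Count: 0

ANSWER: 0


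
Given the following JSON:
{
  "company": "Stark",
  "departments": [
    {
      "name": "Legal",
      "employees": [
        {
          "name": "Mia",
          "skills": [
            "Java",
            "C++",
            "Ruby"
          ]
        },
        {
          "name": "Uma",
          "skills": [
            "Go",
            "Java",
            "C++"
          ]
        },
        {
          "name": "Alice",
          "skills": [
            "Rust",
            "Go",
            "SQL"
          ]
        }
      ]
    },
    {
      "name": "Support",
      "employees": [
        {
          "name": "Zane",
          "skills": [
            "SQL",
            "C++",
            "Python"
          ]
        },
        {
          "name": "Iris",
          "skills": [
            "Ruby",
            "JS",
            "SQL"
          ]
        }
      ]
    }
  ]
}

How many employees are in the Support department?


Path: departments[1].employees
Count: 2

ANSWER: 2


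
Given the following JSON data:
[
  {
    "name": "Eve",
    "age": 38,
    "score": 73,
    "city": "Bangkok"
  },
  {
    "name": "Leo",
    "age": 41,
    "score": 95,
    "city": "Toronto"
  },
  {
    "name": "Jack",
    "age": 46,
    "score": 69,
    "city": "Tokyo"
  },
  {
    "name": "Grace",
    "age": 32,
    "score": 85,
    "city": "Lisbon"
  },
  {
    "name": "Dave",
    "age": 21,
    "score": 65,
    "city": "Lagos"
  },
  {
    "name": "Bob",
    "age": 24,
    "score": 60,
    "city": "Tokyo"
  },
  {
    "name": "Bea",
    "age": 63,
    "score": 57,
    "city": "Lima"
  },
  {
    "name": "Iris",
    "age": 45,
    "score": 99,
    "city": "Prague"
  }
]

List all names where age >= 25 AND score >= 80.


Checking both conditions:
  Eve (age=38, score=73) -> no
  Leo (age=41, score=95) -> YES
  Jack (age=46, score=69) -> no
  Grace (age=32, score=85) -> YES
  Dave (age=21, score=65) -> no
  Bob (age=24, score=60) -> no
  Bea (age=63, score=57) -> no
  Iris (age=45, score=99) -> YES


ANSWER: Leo, Grace, Iris


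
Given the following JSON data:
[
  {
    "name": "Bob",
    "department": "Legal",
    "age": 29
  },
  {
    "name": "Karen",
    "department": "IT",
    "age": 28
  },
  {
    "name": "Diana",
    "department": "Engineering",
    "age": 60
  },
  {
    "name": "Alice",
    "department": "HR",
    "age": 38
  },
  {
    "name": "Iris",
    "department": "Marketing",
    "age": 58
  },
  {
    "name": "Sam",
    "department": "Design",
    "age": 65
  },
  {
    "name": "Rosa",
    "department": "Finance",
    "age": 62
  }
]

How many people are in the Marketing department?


Scanning records for department = Marketing
  Record 4: Iris
Count: 1

ANSWER: 1


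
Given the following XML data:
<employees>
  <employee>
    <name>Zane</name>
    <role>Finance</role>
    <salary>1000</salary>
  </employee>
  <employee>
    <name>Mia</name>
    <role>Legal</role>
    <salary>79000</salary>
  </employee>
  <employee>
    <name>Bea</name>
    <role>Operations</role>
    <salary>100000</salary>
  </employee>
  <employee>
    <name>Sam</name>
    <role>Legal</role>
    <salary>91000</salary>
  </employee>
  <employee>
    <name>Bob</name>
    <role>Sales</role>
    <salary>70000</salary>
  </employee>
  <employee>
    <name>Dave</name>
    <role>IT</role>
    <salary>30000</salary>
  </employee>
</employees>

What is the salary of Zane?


Searching for <employee> with <name>Zane</name>
Found at position 1
<salary>1000</salary>

ANSWER: 1000


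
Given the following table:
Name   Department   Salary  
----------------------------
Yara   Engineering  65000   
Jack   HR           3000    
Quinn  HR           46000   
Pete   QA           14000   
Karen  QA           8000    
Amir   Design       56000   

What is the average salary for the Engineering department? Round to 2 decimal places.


Engineering department members:
  Yara: 65000
Sum = 65000
Count = 1
Average = 65000 / 1 = 65000.00

ANSWER: 65000.00


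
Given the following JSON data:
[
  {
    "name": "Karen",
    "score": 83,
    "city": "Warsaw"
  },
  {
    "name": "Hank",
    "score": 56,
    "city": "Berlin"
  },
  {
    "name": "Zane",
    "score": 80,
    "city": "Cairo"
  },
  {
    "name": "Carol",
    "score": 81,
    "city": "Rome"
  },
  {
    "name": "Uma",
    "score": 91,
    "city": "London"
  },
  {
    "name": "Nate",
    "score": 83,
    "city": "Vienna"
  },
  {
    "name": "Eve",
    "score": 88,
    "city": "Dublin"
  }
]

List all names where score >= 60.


Filtering records where score >= 60:
  Karen (score=83) -> YES
  Hank (score=56) -> no
  Zane (score=80) -> YES
  Carol (score=81) -> YES
  Uma (score=91) -> YES
  Nate (score=83) -> YES
  Eve (score=88) -> YES


ANSWER: Karen, Zane, Carol, Uma, Nate, Eve


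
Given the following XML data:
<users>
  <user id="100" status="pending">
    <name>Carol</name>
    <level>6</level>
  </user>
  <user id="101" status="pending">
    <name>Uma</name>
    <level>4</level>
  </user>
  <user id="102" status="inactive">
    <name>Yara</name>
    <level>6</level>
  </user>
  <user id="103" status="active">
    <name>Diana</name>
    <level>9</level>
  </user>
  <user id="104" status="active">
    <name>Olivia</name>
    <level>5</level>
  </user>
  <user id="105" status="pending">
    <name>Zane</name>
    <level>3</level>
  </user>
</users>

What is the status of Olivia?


Finding user with name = Olivia
user id="104" status="active"

ANSWER: active


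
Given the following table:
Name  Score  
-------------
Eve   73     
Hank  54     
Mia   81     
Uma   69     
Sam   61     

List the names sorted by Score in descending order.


Sorting by Score (descending):
  Mia: 81
  Eve: 73
  Uma: 69
  Sam: 61
  Hank: 54


ANSWER: Mia, Eve, Uma, Sam, Hank


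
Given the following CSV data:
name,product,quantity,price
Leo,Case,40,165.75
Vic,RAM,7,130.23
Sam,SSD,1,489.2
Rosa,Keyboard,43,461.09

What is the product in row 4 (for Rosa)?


Row 4: Rosa
Column 'product' = Keyboard

ANSWER: Keyboard


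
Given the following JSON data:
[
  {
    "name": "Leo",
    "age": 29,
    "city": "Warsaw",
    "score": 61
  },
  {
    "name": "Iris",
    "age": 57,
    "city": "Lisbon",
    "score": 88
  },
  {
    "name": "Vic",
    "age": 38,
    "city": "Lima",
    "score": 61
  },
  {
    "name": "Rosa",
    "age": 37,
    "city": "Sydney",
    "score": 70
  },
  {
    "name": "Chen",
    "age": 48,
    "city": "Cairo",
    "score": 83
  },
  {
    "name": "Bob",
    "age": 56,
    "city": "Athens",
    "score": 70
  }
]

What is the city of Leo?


Looking up record where name = Leo
Record index: 0
Field 'city' = Warsaw

ANSWER: Warsaw


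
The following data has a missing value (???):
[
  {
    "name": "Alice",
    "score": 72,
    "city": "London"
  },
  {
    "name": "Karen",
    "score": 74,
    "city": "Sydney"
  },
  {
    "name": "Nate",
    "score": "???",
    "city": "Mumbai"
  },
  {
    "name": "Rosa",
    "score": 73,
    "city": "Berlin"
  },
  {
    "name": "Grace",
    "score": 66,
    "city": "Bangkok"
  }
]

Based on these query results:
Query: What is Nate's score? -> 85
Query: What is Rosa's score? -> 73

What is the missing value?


The missing value is Nate's score
From query: Nate's score = 85

ANSWER: 85


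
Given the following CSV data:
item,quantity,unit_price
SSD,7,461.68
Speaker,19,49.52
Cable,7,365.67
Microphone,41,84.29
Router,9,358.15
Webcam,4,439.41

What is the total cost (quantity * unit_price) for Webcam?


Row: Webcam
quantity = 4
unit_price = 439.41
total = 4 * 439.41 = 1757.64

ANSWER: 1757.64


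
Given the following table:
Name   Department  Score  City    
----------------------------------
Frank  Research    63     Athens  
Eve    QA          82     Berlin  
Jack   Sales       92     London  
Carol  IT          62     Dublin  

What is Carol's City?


Row 4: Carol
City = Dublin

ANSWER: Dublin


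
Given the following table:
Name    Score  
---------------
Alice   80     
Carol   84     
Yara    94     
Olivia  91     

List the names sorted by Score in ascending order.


Sorting by Score (ascending):
  Alice: 80
  Carol: 84
  Olivia: 91
  Yara: 94


ANSWER: Alice, Carol, Olivia, Yara


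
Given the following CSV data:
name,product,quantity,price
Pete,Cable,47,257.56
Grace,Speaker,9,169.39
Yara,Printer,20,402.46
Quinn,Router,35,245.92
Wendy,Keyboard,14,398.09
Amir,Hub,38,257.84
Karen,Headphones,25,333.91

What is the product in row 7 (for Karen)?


Row 7: Karen
Column 'product' = Headphones

ANSWER: Headphones


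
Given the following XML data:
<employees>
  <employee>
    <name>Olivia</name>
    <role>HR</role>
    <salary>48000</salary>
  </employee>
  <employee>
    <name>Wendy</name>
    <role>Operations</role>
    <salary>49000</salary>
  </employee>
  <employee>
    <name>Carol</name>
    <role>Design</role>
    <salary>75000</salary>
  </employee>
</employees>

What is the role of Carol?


Searching for <employee> with <name>Carol</name>
Found at position 3
<role>Design</role>

ANSWER: Design


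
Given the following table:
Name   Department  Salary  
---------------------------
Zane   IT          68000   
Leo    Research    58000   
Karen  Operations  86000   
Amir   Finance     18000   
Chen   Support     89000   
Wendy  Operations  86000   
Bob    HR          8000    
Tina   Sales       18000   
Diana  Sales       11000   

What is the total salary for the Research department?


Research department members:
  Leo: 58000
Total = 58000 = 58000

ANSWER: 58000


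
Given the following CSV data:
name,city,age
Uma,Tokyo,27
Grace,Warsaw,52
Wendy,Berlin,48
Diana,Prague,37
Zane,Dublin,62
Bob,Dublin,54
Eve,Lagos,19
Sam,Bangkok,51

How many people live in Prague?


Scanning city column for 'Prague':
  Row 4: Diana -> MATCH
Total matches: 1

ANSWER: 1


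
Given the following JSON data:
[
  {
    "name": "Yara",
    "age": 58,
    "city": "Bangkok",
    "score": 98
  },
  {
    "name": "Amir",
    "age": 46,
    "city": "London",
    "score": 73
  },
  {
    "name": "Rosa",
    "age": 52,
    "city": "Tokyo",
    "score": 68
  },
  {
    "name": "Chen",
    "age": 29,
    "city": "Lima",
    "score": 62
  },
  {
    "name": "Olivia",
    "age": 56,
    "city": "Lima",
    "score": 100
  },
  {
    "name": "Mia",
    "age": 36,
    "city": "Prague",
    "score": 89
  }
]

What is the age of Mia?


Looking up record where name = Mia
Record index: 5
Field 'age' = 36

ANSWER: 36


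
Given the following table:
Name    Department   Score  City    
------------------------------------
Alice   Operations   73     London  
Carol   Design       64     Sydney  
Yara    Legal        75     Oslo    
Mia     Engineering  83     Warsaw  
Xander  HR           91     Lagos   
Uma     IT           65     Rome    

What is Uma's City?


Row 6: Uma
City = Rome

ANSWER: Rome


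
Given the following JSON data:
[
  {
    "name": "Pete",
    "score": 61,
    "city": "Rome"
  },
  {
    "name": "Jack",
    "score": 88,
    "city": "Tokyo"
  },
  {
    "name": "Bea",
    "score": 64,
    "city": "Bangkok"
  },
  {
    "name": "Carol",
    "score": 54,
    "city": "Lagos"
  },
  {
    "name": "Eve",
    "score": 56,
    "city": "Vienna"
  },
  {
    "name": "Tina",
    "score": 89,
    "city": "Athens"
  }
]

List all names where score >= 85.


Filtering records where score >= 85:
  Pete (score=61) -> no
  Jack (score=88) -> YES
  Bea (score=64) -> no
  Carol (score=54) -> no
  Eve (score=56) -> no
  Tina (score=89) -> YES


ANSWER: Jack, Tina


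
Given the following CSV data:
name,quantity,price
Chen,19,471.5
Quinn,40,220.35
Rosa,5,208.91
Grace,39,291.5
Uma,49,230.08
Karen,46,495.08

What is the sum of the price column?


Values in 'price' column:
  Row 1: 471.5
  Row 2: 220.35
  Row 3: 208.91
  Row 4: 291.5
  Row 5: 230.08
  Row 6: 495.08
Sum = 471.5 + 220.35 + 208.91 + 291.5 + 230.08 + 495.08 = 1917.42

ANSWER: 1917.42


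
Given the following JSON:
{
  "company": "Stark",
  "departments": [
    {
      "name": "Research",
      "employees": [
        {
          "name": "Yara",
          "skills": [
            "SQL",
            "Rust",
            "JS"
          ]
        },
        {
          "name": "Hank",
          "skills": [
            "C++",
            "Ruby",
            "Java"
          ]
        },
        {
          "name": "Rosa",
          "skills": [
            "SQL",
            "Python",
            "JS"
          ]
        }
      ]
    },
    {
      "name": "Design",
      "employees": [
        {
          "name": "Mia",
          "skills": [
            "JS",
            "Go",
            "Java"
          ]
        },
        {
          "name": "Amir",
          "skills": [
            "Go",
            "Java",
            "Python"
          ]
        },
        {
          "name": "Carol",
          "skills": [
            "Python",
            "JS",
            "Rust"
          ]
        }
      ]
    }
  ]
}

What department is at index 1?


Path: departments[1].name
Value: Design

ANSWER: Design
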